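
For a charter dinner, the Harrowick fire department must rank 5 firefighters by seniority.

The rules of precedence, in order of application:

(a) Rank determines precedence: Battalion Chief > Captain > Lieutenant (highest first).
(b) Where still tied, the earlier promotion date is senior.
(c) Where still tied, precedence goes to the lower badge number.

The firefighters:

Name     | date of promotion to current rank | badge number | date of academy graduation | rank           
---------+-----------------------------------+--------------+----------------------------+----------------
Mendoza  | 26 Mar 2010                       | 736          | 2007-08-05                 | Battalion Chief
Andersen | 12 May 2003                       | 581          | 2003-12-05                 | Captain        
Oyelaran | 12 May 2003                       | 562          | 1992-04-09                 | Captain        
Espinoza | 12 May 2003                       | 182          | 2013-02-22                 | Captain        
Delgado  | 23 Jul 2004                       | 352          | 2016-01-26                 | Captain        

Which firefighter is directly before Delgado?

By rank: Mendoza (Battalion Chief); then Espinoza, Oyelaran, Andersen and Delgado (Captain).
Among Espinoza, Oyelaran, Andersen and Delgado, by date of promotion to current rank (earlier first): Espinoza, Oyelaran and Andersen (12 May 2003) before Delgado (23 Jul 2004).
Among Espinoza, Oyelaran and Andersen, by badge number (lower first): Espinoza (182) before Oyelaran (562) before Andersen (581).
Order: Mendoza, Espinoza, Oyelaran, Andersen, Delgado.

Andersen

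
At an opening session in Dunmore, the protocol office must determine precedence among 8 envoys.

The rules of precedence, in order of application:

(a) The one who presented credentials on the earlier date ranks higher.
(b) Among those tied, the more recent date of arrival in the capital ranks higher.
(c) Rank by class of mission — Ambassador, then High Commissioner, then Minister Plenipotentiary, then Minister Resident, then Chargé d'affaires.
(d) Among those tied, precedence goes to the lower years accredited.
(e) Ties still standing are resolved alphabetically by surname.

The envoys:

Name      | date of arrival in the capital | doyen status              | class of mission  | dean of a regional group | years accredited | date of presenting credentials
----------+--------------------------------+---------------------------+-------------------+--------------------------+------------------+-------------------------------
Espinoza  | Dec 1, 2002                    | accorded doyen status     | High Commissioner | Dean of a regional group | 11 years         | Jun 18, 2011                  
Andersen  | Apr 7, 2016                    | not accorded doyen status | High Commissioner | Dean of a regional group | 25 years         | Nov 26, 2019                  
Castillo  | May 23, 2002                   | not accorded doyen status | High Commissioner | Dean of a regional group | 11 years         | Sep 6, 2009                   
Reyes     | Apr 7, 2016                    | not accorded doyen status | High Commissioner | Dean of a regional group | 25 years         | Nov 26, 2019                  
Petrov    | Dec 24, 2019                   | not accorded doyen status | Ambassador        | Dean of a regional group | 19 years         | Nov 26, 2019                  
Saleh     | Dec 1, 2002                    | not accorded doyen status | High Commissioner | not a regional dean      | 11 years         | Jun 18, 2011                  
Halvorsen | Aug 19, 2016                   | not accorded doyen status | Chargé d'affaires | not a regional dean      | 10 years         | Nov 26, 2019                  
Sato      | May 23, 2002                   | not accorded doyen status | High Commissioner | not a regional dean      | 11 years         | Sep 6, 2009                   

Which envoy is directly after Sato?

Espinoza

By date of presenting credentials (earlier first): Castillo and Sato (both Sep 6, 2009); then Espinoza and Saleh (both Jun 18, 2011); then Petrov, Halvorsen, Andersen and Reyes (each Nov 26, 2019).
Castillo and Sato both have date of arrival in the capital May 23, 2002, so the next rule applies.
Castillo and Sato are each High Commissioner, so the next rule applies.
Castillo and Sato both have years accredited 11 years, so the next rule applies.
Among Castillo and Sato, alphabetically by surname: Castillo before Sato.
Espinoza and Saleh both have date of arrival in the capital Dec 1, 2002, so the next rule applies.
Espinoza and Saleh are each High Commissioner, so the next rule applies.
Espinoza and Saleh both have years accredited 11 years, so the next rule applies.
Among Espinoza and Saleh, alphabetically by surname: Espinoza before Saleh.
Among Petrov, Halvorsen, Andersen and Reyes, by date of arrival in the capital (later first): Petrov (Dec 24, 2019) before Halvorsen (Aug 19, 2016) before Andersen and Reyes (Apr 7, 2016).
Andersen and Reyes are each High Commissioner, so the next rule applies.
Andersen and Reyes both have years accredited 25 years, so the next rule applies.
Among Andersen and Reyes, alphabetically by surname: Andersen before Reyes.
Order: Castillo, Sato, Espinoza, Saleh, Petrov, Halvorsen, Andersen, Reyes.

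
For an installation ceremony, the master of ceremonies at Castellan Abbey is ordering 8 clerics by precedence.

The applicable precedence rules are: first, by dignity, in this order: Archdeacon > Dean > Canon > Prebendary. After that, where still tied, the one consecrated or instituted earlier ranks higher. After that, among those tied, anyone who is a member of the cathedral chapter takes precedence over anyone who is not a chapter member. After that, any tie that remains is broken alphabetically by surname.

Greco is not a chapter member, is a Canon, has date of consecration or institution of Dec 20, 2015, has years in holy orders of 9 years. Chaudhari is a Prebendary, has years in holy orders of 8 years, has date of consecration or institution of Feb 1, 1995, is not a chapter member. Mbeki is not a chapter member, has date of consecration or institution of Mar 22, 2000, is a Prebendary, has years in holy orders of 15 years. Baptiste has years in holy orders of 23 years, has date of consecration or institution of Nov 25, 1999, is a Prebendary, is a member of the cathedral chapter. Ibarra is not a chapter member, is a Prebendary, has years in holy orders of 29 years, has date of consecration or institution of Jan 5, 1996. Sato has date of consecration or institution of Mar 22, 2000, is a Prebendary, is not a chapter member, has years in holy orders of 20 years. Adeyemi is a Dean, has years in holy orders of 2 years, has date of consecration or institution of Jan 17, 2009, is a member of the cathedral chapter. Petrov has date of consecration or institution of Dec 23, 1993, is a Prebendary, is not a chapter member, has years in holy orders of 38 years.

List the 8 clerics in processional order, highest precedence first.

Adeyemi, Greco, Petrov, Chaudhari, Ibarra, Baptiste, Mbeki, Sato

By dignity: Adeyemi (Dean); then Greco (Canon); then Petrov, Chaudhari, Ibarra, Baptiste, Mbeki and Sato (Prebendary).
Among Petrov, Chaudhari, Ibarra, Baptiste, Mbeki and Sato, by date of consecration or institution (earlier first): Petrov (Dec 23, 1993) before Chaudhari (Feb 1, 1995) before Ibarra (Jan 5, 1996) before Baptiste (Nov 25, 1999) before Mbeki and Sato (Mar 22, 2000).
Mbeki and Sato are each not a chapter member, so the next rule applies.
Among Mbeki and Sato, alphabetically by surname: Mbeki before Sato.
Full order: Adeyemi, Greco, Petrov, Chaudhari, Ibarra, Baptiste, Mbeki, Sato.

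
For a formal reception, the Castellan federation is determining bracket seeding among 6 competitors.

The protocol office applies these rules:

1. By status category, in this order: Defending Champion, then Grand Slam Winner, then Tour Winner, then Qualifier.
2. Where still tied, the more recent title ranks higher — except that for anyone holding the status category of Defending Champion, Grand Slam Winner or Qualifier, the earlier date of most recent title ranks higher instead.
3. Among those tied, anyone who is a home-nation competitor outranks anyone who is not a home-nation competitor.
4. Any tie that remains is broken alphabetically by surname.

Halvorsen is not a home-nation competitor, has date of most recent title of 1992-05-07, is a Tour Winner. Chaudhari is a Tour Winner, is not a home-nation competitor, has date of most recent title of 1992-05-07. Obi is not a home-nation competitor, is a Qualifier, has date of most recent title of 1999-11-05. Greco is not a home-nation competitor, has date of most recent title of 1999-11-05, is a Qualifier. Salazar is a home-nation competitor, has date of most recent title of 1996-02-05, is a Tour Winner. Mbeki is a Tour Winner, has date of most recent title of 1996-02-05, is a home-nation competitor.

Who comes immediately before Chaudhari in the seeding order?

By status category: Mbeki, Salazar, Chaudhari and Halvorsen (Tour Winner); then Greco and Obi (Qualifier).
Among Mbeki, Salazar, Chaudhari and Halvorsen, by date of most recent title (later first): Mbeki and Salazar (1996-02-05) before Chaudhari and Halvorsen (1992-05-07).
Mbeki and Salazar are each a home-nation competitor, so the next rule applies.
Among Mbeki and Salazar, alphabetically by surname: Mbeki before Salazar.
Chaudhari and Halvorsen are each not a home-nation competitor, so the next rule applies.
Among Chaudhari and Halvorsen, alphabetically by surname: Chaudhari before Halvorsen.
Greco and Obi both have date of most recent title 1999-11-05, so the next rule applies.
Greco and Obi are each not a home-nation competitor, so the next rule applies.
Among Greco and Obi, alphabetically by surname: Greco before Obi.
Order: Mbeki, Salazar, Chaudhari, Halvorsen, Greco, Obi.

Salazar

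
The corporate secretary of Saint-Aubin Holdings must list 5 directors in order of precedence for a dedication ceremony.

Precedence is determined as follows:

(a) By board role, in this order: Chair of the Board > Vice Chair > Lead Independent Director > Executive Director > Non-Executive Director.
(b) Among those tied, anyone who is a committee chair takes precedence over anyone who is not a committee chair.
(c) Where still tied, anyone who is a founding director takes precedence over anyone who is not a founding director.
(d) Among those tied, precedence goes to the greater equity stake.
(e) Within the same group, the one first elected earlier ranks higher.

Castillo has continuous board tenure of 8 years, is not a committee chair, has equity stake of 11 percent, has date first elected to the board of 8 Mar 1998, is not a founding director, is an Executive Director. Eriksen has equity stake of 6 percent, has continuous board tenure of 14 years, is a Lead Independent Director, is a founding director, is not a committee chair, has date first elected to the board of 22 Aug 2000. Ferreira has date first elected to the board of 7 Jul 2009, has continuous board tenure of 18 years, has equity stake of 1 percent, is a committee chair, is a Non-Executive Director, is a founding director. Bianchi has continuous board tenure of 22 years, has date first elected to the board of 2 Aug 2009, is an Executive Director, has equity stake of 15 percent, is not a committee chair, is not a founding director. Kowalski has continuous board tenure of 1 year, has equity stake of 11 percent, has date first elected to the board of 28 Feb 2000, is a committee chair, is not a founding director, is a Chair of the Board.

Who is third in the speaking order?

Bianchi

By board role: Kowalski (Chair of the Board); then Eriksen (Lead Independent Director); then Bianchi and Castillo (Executive Director); then Ferreira (Non-Executive Director).
Bianchi and Castillo are each not a committee chair, so the next rule applies.
Bianchi and Castillo are each not a founding director, so the next rule applies.
Among Bianchi and Castillo, by equity stake (higher first): Bianchi (15 percent) before Castillo (11 percent).
Order: Kowalski, Eriksen, Bianchi, Castillo, Ferreira.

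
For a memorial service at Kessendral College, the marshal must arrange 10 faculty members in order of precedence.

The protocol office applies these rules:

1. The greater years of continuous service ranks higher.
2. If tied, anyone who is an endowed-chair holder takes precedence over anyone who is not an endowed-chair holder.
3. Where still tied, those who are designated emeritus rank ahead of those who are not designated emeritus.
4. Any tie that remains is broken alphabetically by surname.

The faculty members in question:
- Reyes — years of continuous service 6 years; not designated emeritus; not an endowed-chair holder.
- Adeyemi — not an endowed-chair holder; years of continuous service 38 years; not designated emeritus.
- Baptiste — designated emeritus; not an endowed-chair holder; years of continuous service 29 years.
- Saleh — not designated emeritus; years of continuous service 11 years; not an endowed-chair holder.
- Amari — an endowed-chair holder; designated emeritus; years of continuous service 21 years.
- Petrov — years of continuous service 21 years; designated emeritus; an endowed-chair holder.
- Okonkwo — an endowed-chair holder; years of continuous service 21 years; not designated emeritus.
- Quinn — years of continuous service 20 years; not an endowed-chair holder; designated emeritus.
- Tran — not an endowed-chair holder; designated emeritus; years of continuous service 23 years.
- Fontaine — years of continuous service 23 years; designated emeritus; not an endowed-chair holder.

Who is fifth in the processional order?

Amari

By years of continuous service (higher first): Adeyemi (38 years); then Baptiste (29 years); then Fontaine and Tran (both 23 years); then Amari, Petrov and Okonkwo (each 21 years); then Quinn (20 years); then Saleh (11 years); then Reyes (6 years).
Fontaine and Tran are each not an endowed-chair holder, so the next rule applies.
Fontaine and Tran are each designated emeritus, so the next rule applies.
Among Fontaine and Tran, alphabetically by surname: Fontaine before Tran.
Amari, Petrov and Okonkwo are each an endowed-chair holder, so the next rule applies.
Among Amari, Petrov and Okonkwo, designated emeritus before not designated emeritus: Amari and Petrov (designated emeritus) before Okonkwo (not designated emeritus).
Among Amari and Petrov, alphabetically by surname: Amari before Petrov.
Order: Adeyemi, Baptiste, Fontaine, Tran, Amari, Petrov, Okonkwo, Quinn, Saleh, Reyes.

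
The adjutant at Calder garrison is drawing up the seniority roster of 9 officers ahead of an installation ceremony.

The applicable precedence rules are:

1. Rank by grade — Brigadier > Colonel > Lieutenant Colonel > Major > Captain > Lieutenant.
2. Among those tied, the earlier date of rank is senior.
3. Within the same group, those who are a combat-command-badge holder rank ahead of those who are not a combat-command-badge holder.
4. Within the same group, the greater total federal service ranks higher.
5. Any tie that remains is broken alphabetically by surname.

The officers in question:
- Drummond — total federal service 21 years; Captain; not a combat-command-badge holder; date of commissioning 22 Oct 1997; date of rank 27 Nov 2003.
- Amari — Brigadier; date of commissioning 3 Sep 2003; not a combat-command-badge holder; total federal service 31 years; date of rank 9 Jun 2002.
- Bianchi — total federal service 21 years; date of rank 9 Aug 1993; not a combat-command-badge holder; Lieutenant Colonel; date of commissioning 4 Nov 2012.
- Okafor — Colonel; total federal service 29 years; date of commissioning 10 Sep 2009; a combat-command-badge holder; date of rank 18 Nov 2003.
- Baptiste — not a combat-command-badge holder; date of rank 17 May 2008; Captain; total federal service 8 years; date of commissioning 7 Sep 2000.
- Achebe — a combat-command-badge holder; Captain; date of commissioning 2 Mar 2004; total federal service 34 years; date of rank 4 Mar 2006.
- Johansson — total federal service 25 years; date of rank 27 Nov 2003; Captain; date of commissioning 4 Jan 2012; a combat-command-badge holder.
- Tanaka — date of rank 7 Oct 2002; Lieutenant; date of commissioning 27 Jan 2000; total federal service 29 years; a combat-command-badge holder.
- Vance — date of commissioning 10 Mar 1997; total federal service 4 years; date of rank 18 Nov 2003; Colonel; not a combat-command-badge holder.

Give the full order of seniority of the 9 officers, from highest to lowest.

Amari, Okafor, Vance, Bianchi, Johansson, Drummond, Achebe, Baptiste, Tanaka

By grade: Amari (Brigadier); then Okafor and Vance (Colonel); then Bianchi (Lieutenant Colonel); then Johansson, Drummond, Achebe and Baptiste (Captain); then Tanaka (Lieutenant).
Okafor and Vance both have date of rank 18 Nov 2003, so the next rule applies.
Among Okafor and Vance, a combat-command-badge holder before not a combat-command-badge holder: Okafor (a combat-command-badge holder) before Vance (not a combat-command-badge holder).
Among Johansson, Drummond, Achebe and Baptiste, by date of rank (earlier first): Johansson and Drummond (27 Nov 2003) before Achebe (4 Mar 2006) before Baptiste (17 May 2008).
Among Johansson and Drummond, a combat-command-badge holder before not a combat-command-badge holder: Johansson (a combat-command-badge holder) before Drummond (not a combat-command-badge holder).
Full order: Amari, Okafor, Vance, Bianchi, Johansson, Drummond, Achebe, Baptiste, Tanaka.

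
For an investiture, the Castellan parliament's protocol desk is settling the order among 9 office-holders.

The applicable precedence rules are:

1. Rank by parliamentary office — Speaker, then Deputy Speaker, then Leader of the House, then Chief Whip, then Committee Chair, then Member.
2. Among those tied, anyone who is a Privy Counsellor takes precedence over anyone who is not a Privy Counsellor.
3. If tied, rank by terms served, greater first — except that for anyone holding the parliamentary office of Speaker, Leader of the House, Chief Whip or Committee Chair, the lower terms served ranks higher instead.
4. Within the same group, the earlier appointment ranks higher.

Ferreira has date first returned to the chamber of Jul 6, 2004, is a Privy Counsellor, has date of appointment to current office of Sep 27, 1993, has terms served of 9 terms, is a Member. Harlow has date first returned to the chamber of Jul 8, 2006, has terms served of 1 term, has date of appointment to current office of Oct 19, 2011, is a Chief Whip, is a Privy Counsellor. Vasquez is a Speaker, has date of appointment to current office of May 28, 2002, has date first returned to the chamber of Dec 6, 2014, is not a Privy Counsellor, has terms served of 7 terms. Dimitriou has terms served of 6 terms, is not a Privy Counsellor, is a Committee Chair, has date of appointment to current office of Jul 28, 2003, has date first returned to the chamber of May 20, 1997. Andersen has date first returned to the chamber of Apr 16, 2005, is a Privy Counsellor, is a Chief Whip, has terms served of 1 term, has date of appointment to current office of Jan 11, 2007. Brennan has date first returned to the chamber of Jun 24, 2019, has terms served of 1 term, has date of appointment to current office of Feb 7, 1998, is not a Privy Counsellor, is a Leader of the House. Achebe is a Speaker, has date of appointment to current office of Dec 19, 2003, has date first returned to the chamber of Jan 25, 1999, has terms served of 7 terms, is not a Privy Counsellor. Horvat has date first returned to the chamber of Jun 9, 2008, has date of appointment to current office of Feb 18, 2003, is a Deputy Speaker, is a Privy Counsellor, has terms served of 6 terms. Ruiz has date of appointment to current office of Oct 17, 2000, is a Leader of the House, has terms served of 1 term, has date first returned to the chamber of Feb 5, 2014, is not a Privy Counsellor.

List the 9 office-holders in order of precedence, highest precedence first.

By parliamentary office: Vasquez and Achebe (Speaker); then Horvat (Deputy Speaker); then Brennan and Ruiz (Leader of the House); then Andersen and Harlow (Chief Whip); then Dimitriou (Committee Chair); then Ferreira (Member).
Vasquez and Achebe are each not a Privy Counsellor, so the next rule applies.
Vasquez and Achebe both have terms served 7 terms, so the next rule applies.
Among Vasquez and Achebe, by date of appointment to current office (earlier first): Vasquez (May 28, 2002) before Achebe (Dec 19, 2003).
Brennan and Ruiz are each not a Privy Counsellor, so the next rule applies.
Brennan and Ruiz both have terms served 1 term, so the next rule applies.
Among Brennan and Ruiz, by date of appointment to current office (earlier first): Brennan (Feb 7, 1998) before Ruiz (Oct 17, 2000).
Andersen and Harlow are each a Privy Counsellor, so the next rule applies.
Andersen and Harlow both have terms served 1 term, so the next rule applies.
Among Andersen and Harlow, by date of appointment to current office (earlier first): Andersen (Jan 11, 2007) before Harlow (Oct 19, 2011).
Full order: Vasquez, Achebe, Horvat, Brennan, Ruiz, Andersen, Harlow, Dimitriou, Ferreira.

Vasquez, Achebe, Horvat, Brennan, Ruiz, Andersen, Harlow, Dimitriou, Ferreira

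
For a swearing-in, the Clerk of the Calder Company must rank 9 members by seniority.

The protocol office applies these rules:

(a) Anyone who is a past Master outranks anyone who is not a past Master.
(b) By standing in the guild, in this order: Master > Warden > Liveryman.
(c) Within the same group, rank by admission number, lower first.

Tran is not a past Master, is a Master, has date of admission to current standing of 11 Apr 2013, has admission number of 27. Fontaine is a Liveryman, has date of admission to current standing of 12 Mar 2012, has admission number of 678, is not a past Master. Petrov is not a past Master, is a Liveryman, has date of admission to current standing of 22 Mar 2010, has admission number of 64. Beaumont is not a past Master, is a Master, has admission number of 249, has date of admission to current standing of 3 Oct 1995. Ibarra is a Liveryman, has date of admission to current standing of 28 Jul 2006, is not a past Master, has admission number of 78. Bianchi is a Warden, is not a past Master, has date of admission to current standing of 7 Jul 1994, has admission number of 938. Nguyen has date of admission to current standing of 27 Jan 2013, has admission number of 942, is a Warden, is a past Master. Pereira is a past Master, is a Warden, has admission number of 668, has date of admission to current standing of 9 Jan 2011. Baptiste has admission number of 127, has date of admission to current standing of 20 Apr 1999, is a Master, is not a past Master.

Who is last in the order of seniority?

Fontaine

By the first rule: Pereira and Nguyen (both a past Master); then Tran, Baptiste, Beaumont, Bianchi, Petrov, Ibarra and Fontaine (each not a past Master).
Pereira and Nguyen are each Warden, so the next rule applies.
Among Pereira and Nguyen, by admission number (lower first): Pereira (668) before Nguyen (942).
Among Tran, Baptiste, Beaumont, Bianchi, Petrov, Ibarra and Fontaine, by standing in the guild: Tran, Baptiste and Beaumont (Master) before Bianchi (Warden) before Petrov, Ibarra and Fontaine (Liveryman).
Among Tran, Baptiste and Beaumont, by admission number (lower first): Tran (27) before Baptiste (127) before Beaumont (249).
Among Petrov, Ibarra and Fontaine, by admission number (lower first): Petrov (64) before Ibarra (78) before Fontaine (678).
Order: Pereira, Nguyen, Tran, Baptiste, Beaumont, Bianchi, Petrov, Ibarra, Fontaine.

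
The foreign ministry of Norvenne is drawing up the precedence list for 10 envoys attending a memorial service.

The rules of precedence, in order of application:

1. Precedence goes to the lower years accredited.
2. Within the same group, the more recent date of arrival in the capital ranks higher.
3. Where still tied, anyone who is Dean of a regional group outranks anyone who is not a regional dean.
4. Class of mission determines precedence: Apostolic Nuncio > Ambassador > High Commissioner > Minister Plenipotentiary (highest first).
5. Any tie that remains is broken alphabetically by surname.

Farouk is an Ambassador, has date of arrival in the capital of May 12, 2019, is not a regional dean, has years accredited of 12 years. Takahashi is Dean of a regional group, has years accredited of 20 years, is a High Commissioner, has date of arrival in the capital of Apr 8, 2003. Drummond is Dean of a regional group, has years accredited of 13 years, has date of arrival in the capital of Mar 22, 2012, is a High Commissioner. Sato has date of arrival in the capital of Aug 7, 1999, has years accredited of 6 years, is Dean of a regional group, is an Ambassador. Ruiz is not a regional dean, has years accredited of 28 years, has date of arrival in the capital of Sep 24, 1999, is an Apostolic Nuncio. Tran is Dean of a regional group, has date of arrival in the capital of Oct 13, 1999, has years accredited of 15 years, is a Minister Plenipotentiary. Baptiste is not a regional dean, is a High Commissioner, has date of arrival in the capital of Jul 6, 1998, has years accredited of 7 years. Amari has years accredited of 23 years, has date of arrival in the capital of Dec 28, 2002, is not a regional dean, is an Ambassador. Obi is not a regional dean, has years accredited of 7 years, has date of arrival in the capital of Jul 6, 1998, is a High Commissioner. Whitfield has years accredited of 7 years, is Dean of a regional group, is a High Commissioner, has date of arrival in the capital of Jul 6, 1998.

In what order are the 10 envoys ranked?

Sato, Whitfield, Baptiste, Obi, Farouk, Drummond, Tran, Takahashi, Amari, Ruiz

By years accredited (lower first): Sato (6 years); then Whitfield, Baptiste and Obi (each 7 years); then Farouk (12 years); then Drummond (13 years); then Tran (15 years); then Takahashi (20 years); then Amari (23 years); then Ruiz (28 years).
Whitfield, Baptiste and Obi all have date of arrival in the capital Jul 6, 1998, so the next rule applies.
Among Whitfield, Baptiste and Obi, Dean of a regional group before not a regional dean: Whitfield (Dean of a regional group) before Baptiste and Obi (not a regional dean).
Baptiste and Obi are each High Commissioner, so the next rule applies.
Among Baptiste and Obi, alphabetically by surname: Baptiste before Obi.
Full order: Sato, Whitfield, Baptiste, Obi, Farouk, Drummond, Tran, Takahashi, Amari, Ruiz.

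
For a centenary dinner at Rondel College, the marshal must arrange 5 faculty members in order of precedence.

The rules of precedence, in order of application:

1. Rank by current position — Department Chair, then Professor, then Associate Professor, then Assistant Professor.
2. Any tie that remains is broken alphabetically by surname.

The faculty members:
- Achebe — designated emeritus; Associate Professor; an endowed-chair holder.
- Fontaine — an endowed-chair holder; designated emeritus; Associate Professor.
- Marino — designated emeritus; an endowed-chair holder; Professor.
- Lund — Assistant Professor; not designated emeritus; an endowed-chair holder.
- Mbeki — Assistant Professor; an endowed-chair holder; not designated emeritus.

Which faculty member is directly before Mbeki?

Lund

By current position: Marino (Professor); then Achebe and Fontaine (Associate Professor); then Lund and Mbeki (Assistant Professor).
Among Achebe and Fontaine, alphabetically by surname: Achebe before Fontaine.
Among Lund and Mbeki, alphabetically by surname: Lund before Mbeki.
Order: Marino, Achebe, Fontaine, Lund, Mbeki.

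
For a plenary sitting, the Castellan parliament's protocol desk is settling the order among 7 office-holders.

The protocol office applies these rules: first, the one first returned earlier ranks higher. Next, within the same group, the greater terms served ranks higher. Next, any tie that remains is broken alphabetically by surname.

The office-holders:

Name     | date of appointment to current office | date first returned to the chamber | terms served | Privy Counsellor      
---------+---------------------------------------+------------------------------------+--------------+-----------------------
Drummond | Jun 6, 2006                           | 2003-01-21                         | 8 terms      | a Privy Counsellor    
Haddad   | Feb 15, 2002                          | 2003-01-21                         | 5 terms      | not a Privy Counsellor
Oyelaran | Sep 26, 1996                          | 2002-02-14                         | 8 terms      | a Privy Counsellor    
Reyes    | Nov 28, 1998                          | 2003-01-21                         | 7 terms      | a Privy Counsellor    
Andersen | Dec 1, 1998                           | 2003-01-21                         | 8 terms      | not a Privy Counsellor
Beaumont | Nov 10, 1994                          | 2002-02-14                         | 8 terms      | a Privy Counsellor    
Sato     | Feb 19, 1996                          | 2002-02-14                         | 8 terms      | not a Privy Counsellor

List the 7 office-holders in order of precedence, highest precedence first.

Beaumont, Oyelaran, Sato, Andersen, Drummond, Reyes, Haddad

By date first returned to the chamber (earlier first): Beaumont, Oyelaran and Sato (each 2002-02-14); then Andersen, Drummond, Reyes and Haddad (each 2003-01-21).
Beaumont, Oyelaran and Sato all have terms served 8 terms, so the next rule applies.
Among Beaumont, Oyelaran and Sato, alphabetically by surname: Beaumont before Oyelaran before Sato.
Among Andersen, Drummond, Reyes and Haddad, by terms served (higher first): Andersen and Drummond (8 terms) before Reyes (7 terms) before Haddad (5 terms).
Among Andersen and Drummond, alphabetically by surname: Andersen before Drummond.
Full order: Beaumont, Oyelaran, Sato, Andersen, Drummond, Reyes, Haddad.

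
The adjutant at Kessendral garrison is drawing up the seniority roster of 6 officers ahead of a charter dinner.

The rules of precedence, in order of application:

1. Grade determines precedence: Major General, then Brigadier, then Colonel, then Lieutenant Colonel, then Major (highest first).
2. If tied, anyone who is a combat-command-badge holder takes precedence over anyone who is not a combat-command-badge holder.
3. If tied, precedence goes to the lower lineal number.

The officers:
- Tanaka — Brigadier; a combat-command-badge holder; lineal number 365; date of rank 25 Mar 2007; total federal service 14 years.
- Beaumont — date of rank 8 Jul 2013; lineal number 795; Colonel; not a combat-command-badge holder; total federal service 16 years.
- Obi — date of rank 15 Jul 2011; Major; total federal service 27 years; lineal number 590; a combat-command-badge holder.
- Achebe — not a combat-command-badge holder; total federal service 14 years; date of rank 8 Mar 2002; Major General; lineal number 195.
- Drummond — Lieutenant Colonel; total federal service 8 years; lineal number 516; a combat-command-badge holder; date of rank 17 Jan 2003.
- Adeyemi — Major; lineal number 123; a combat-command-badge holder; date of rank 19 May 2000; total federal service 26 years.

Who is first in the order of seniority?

Achebe

By grade: Achebe (Major General); then Tanaka (Brigadier); then Beaumont (Colonel); then Drummond (Lieutenant Colonel); then Adeyemi and Obi (Major).
Adeyemi and Obi are each a combat-command-badge holder, so the next rule applies.
Among Adeyemi and Obi, by lineal number (lower first): Adeyemi (123) before Obi (590).
Order: Achebe, Tanaka, Beaumont, Drummond, Adeyemi, Obi.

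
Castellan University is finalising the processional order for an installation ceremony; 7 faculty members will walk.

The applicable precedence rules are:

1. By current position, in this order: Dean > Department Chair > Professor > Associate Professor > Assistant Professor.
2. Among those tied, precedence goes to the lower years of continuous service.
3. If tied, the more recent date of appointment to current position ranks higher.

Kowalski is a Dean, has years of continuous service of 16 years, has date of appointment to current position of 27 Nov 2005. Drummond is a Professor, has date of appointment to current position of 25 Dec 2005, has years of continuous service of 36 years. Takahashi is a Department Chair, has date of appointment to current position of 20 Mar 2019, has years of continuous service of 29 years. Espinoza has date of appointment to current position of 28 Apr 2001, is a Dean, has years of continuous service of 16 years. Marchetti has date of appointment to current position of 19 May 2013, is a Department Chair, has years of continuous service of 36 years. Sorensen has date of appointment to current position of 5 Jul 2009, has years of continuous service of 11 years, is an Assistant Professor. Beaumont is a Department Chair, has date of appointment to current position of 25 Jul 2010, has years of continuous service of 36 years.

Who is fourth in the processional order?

By current position: Kowalski and Espinoza (Dean); then Takahashi, Marchetti and Beaumont (Department Chair); then Drummond (Professor); then Sorensen (Assistant Professor).
Kowalski and Espinoza both have years of continuous service 16 years, so the next rule applies.
Among Kowalski and Espinoza, by date of appointment to current position (later first): Kowalski (27 Nov 2005) before Espinoza (28 Apr 2001).
Among Takahashi, Marchetti and Beaumont, by years of continuous service (lower first): Takahashi (29 years) before Marchetti and Beaumont (36 years).
Among Marchetti and Beaumont, by date of appointment to current position (later first): Marchetti (19 May 2013) before Beaumont (25 Jul 2010).
Order: Kowalski, Espinoza, Takahashi, Marchetti, Beaumont, Drummond, Sorensen.

Marchetti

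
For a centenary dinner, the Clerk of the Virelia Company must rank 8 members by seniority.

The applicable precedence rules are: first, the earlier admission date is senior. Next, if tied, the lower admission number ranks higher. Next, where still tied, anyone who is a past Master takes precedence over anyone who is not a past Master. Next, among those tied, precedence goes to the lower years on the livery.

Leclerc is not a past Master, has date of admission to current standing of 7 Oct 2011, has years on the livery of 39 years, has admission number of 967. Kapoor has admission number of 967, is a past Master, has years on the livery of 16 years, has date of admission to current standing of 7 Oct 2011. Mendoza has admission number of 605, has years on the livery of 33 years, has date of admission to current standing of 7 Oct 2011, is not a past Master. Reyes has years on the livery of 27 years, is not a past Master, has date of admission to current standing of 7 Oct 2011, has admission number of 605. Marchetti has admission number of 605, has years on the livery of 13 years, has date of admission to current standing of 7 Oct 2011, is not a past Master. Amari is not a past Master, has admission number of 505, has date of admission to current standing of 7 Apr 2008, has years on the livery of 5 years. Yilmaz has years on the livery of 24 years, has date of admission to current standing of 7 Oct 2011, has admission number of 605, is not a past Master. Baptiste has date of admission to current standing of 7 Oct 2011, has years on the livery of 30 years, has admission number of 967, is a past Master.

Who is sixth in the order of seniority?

By date of admission to current standing (earlier first): Amari (7 Apr 2008); then Marchetti, Yilmaz, Reyes, Mendoza, Kapoor, Baptiste and Leclerc (each 7 Oct 2011).
Among Marchetti, Yilmaz, Reyes, Mendoza, Kapoor, Baptiste and Leclerc, by admission number (lower first): Marchetti, Yilmaz, Reyes and Mendoza (605) before Kapoor, Baptiste and Leclerc (967).
Marchetti, Yilmaz, Reyes and Mendoza are each not a past Master, so the next rule applies.
Among Marchetti, Yilmaz, Reyes and Mendoza, by years on the livery (lower first): Marchetti (13 years) before Yilmaz (24 years) before Reyes (27 years) before Mendoza (33 years).
Among Kapoor, Baptiste and Leclerc, a past Master before not a past Master: Kapoor and Baptiste (a past Master) before Leclerc (not a past Master).
Among Kapoor and Baptiste, by years on the livery (lower first): Kapoor (16 years) before Baptiste (30 years).
Order: Amari, Marchetti, Yilmaz, Reyes, Mendoza, Kapoor, Baptiste, Leclerc.

Kapoor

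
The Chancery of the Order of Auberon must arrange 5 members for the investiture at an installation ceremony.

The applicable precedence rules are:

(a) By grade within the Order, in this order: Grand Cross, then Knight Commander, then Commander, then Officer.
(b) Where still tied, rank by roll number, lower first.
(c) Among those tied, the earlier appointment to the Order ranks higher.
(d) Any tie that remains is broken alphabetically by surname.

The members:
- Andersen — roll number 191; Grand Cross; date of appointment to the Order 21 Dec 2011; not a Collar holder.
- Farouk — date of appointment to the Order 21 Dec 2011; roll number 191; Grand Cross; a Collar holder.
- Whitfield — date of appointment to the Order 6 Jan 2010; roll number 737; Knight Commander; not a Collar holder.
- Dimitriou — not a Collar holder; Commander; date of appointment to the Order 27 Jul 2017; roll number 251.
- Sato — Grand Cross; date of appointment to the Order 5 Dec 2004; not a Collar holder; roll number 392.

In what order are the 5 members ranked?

Andersen, Farouk, Sato, Whitfield, Dimitriou

By grade within the Order: Andersen, Farouk and Sato (Grand Cross); then Whitfield (Knight Commander); then Dimitriou (Commander).
Among Andersen, Farouk and Sato, by roll number (lower first): Andersen and Farouk (191) before Sato (392).
Andersen and Farouk both have date of appointment to the Order 21 Dec 2011, so the next rule applies.
Among Andersen and Farouk, alphabetically by surname: Andersen before Farouk.
Full order: Andersen, Farouk, Sato, Whitfield, Dimitriou.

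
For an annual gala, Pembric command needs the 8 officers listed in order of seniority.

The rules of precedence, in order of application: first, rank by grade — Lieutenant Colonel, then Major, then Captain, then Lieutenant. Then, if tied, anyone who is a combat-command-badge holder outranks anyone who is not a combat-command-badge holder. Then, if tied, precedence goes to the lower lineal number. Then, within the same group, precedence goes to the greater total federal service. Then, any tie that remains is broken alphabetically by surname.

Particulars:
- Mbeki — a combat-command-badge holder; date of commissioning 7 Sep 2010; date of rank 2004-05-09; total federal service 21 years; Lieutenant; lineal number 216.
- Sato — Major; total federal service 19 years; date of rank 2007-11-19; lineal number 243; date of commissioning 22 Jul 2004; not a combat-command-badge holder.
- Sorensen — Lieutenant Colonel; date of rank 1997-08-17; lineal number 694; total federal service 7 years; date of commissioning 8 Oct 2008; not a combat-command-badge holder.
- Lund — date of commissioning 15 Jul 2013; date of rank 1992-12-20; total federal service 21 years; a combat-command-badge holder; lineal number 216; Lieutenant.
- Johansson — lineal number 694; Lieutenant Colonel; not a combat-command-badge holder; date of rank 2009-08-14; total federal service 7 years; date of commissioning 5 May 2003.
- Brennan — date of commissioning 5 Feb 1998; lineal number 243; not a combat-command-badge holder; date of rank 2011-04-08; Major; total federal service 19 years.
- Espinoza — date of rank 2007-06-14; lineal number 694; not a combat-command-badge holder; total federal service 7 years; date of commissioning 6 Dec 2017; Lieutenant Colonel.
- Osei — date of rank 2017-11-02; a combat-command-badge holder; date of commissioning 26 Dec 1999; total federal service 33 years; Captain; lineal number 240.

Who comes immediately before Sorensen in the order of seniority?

Johansson

By grade: Espinoza, Johansson and Sorensen (Lieutenant Colonel); then Brennan and Sato (Major); then Osei (Captain); then Lund and Mbeki (Lieutenant).
Espinoza, Johansson and Sorensen are each not a combat-command-badge holder, so the next rule applies.
Espinoza, Johansson and Sorensen all have lineal number 694, so the next rule applies.
Espinoza, Johansson and Sorensen all have total federal service 7 years, so the next rule applies.
Among Espinoza, Johansson and Sorensen, alphabetically by surname: Espinoza before Johansson before Sorensen.
Brennan and Sato are each not a combat-command-badge holder, so the next rule applies.
Brennan and Sato both have lineal number 243, so the next rule applies.
Brennan and Sato both have total federal service 19 years, so the next rule applies.
Among Brennan and Sato, alphabetically by surname: Brennan before Sato.
Lund and Mbeki are each a combat-command-badge holder, so the next rule applies.
Lund and Mbeki both have lineal number 216, so the next rule applies.
Lund and Mbeki both have total federal service 21 years, so the next rule applies.
Among Lund and Mbeki, alphabetically by surname: Lund before Mbeki.
Order: Espinoza, Johansson, Sorensen, Brennan, Sato, Osei, Lund, Mbeki.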